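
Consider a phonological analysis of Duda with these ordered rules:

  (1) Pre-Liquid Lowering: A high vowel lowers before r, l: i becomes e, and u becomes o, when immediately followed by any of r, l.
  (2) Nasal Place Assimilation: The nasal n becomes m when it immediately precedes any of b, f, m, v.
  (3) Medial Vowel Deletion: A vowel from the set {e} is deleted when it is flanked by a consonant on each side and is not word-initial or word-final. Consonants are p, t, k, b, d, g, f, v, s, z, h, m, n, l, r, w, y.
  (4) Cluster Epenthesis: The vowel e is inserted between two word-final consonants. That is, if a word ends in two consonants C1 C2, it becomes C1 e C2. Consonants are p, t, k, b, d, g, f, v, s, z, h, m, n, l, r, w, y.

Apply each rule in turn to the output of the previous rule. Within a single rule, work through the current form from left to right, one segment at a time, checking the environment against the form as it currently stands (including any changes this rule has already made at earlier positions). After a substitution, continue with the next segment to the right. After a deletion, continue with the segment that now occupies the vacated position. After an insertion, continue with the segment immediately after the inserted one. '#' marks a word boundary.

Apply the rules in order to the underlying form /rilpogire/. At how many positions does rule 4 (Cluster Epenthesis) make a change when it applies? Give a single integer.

0

(1) Pre-Liquid Lowering: [rilpogire] → [relpogere]
(2) Nasal Place Assimilation: no change — [relpogere]
(3) Medial Vowel Deletion: [relpogere] → [rlpogre]
(4) Cluster Epenthesis: no change — [rlpogre]
Rule 4 changed 0 position(s).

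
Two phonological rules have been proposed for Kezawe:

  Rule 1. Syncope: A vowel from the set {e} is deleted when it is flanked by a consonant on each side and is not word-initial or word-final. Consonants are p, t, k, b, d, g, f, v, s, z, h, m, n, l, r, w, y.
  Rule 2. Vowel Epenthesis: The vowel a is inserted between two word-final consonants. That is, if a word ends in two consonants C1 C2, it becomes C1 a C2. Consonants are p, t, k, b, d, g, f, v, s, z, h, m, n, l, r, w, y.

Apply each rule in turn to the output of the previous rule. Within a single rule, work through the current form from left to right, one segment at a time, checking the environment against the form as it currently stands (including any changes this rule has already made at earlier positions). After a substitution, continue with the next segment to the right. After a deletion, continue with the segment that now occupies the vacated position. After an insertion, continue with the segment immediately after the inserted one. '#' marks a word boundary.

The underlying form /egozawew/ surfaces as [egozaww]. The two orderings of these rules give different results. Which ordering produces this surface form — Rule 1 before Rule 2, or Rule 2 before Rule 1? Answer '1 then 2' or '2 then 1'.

Order 1 then 2:
  1 Syncope: [egozawew] → [egozaww]
  2 Vowel Epenthesis: [egozaww] → [egozawaw]
  result: [egozawaw]
Order 2 then 1:
  2 Vowel Epenthesis: no change — [egozawew]
  1 Syncope: [egozawew] → [egozaww]
  result: [egozaww]

2 then 1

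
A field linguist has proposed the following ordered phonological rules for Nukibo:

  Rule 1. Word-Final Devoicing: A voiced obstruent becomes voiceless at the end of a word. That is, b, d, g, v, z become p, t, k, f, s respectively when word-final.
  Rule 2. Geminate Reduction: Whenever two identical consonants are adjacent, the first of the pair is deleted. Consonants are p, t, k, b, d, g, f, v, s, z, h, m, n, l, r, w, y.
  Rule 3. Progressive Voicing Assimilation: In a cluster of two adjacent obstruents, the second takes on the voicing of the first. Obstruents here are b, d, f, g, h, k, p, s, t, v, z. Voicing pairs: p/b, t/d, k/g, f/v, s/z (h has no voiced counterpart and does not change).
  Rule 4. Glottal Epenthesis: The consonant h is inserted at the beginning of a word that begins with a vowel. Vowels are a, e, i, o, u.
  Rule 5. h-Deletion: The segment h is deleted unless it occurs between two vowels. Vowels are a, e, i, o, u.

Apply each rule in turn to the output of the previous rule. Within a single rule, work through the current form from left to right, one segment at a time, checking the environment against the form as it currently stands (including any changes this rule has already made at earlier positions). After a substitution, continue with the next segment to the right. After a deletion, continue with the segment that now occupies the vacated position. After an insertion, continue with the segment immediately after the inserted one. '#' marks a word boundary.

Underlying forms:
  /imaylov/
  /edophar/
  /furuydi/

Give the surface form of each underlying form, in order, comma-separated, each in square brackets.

[imaylof], [edopar], [furuydi]

/imaylov/:
  Rule 1 Word-Final Devoicing: [imaylov] → [imaylof]
  Rule 2 Geminate Reduction: no change — [imaylof]
  Rule 3 Progressive Voicing Assimilation: no change — [imaylof]
  Rule 4 Glottal Epenthesis: [imaylof] → [himaylof]
  Rule 5 h-Deletion: [himaylof] → [imaylof]
/edophar/:
  Rule 1 Word-Final Devoicing: no change — [edophar]
  Rule 2 Geminate Reduction: no change — [edophar]
  Rule 3 Progressive Voicing Assimilation: no change — [edophar]
  Rule 4 Glottal Epenthesis: [edophar] → [hedophar]
  Rule 5 h-Deletion: [hedophar] → [edopar]
/furuydi/:
  Rule 1 Word-Final Devoicing: no change — [furuydi]
  Rule 2 Geminate Reduction: no change — [furuydi]
  Rule 3 Progressive Voicing Assimilation: no change — [furuydi]
  Rule 4 Glottal Epenthesis: no change — [furuydi]
  Rule 5 h-Deletion: no change — [furuydi]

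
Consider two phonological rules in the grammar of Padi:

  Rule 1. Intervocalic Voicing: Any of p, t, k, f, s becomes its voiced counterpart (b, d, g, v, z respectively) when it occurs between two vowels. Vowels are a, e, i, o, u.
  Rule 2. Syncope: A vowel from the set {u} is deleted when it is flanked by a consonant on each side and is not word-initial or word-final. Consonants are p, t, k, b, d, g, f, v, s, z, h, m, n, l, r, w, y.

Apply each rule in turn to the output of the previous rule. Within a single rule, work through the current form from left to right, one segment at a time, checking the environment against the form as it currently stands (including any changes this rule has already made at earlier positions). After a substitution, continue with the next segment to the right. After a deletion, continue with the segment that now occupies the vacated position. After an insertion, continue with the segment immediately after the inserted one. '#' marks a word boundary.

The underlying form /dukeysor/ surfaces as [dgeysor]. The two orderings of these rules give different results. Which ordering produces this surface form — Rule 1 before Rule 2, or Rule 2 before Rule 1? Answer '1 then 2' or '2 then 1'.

Order 1 then 2:
  1 Intervocalic Voicing: [dukeysor] → [dugeysor]
  2 Syncope: [dugeysor] → [dgeysor]
  result: [dgeysor]
Order 2 then 1:
  2 Syncope: [dukeysor] → [dkeysor]
  1 Intervocalic Voicing: no change — [dkeysor]
  result: [dkeysor]

1 then 2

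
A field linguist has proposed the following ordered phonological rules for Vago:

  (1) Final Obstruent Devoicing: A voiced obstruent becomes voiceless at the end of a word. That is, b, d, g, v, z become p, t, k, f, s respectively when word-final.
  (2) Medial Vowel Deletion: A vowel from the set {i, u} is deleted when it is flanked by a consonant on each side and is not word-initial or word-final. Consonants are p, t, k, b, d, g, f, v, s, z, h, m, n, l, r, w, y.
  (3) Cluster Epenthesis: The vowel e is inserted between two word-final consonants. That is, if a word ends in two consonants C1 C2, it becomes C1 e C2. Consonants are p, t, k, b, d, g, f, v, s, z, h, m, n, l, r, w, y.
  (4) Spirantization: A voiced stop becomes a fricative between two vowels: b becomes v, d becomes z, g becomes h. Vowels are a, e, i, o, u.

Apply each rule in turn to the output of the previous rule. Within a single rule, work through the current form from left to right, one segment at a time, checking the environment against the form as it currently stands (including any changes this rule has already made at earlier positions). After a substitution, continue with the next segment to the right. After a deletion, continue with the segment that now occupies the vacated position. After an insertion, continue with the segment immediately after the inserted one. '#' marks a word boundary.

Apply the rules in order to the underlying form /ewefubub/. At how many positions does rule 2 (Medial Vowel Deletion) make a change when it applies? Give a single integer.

(1) Final Obstruent Devoicing: [ewefubub] → [ewefubup]
(2) Medial Vowel Deletion: [ewefubup] → [ewefbp]
(3) Cluster Epenthesis: [ewefbp] → [ewefbep]
(4) Spirantization: no change — [ewefbep]
Rule 2 changed 2 position(s).

2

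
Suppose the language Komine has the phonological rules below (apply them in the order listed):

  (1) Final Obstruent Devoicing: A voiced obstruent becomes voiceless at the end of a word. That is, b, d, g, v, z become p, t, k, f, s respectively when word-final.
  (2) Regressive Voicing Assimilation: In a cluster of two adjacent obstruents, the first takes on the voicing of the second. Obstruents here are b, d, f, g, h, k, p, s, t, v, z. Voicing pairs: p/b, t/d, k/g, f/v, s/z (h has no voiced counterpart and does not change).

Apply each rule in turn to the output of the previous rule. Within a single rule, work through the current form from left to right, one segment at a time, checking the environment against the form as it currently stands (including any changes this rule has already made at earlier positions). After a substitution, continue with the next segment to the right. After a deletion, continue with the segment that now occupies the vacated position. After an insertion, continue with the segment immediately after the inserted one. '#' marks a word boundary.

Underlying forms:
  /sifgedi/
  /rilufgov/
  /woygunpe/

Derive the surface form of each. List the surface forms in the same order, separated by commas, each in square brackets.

[sivgedi], [riluvgof], [woygunpe]

/sifgedi/:
  (1) Final Obstruent Devoicing: no change — [sifgedi]
  (2) Regressive Voicing Assimilation: [sifgedi] → [sivgedi]
/rilufgov/:
  (1) Final Obstruent Devoicing: [rilufgov] → [rilufgof]
  (2) Regressive Voicing Assimilation: [rilufgof] → [riluvgof]
/woygunpe/:
  (1) Final Obstruent Devoicing: no change — [woygunpe]
  (2) Regressive Voicing Assimilation: no change — [woygunpe]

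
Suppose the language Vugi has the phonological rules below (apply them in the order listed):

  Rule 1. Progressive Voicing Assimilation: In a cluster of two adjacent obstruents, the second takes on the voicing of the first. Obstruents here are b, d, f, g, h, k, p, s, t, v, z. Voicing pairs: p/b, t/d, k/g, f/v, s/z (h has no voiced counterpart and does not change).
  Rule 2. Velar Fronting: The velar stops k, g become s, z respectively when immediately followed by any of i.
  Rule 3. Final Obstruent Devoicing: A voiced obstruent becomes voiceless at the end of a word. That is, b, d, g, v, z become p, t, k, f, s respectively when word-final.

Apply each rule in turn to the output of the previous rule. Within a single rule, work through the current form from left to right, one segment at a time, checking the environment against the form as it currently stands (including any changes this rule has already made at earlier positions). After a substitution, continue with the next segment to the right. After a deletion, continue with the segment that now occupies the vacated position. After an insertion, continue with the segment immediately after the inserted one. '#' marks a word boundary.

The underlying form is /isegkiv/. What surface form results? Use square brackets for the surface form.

[isegzif]

Rule 1 Progressive Voicing Assimilation: [isegkiv] → [iseggiv]
Rule 2 Velar Fronting: [iseggiv] → [isegziv]
Rule 3 Final Obstruent Devoicing: [isegziv] → [isegzif]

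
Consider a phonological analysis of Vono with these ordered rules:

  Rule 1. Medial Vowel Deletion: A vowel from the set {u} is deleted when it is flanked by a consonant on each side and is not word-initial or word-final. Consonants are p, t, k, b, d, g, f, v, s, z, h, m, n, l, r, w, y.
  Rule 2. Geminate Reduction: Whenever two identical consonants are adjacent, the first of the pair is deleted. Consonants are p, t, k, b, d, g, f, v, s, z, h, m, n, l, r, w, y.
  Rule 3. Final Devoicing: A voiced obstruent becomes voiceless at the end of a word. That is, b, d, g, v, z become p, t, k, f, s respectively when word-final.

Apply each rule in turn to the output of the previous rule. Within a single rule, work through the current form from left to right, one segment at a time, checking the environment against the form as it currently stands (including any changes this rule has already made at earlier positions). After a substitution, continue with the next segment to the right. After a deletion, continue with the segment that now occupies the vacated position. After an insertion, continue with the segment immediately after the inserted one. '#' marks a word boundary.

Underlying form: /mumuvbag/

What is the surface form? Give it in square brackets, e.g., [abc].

[mvbak]

Rule 1 Medial Vowel Deletion: [mumuvbag] → [mmvbag]
Rule 2 Geminate Reduction: [mmvbag] → [mvbag]
Rule 3 Final Devoicing: [mvbag] → [mvbak]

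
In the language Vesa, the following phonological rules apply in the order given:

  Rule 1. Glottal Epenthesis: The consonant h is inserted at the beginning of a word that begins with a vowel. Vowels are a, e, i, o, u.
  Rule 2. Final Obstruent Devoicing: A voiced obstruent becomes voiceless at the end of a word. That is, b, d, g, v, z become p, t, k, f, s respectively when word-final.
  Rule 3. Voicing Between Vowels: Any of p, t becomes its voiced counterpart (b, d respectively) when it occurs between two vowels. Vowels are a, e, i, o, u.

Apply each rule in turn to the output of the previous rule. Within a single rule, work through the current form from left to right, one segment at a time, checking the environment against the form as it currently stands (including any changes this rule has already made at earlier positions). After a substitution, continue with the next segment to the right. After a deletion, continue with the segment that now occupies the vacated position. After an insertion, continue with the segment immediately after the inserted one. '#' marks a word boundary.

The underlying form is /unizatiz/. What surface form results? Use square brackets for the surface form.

[hunizadis]

Rule 1 Glottal Epenthesis: [unizatiz] → [hunizatiz]
Rule 2 Final Obstruent Devoicing: [hunizatiz] → [hunizatis]
Rule 3 Voicing Between Vowels: [hunizatis] → [hunizadis]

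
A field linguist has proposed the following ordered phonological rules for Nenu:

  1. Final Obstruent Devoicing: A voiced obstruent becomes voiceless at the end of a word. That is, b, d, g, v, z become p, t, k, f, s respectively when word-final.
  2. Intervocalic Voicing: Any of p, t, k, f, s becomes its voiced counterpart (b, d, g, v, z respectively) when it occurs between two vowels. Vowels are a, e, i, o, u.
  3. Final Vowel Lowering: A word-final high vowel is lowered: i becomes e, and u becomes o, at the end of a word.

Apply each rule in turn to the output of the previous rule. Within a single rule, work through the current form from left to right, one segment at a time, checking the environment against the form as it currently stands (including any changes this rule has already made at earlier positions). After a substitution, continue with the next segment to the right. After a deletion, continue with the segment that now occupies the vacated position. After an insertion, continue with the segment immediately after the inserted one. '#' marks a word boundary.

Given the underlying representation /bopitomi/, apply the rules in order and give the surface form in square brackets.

1 Final Obstruent Devoicing: no change — [bopitomi]
2 Intervocalic Voicing: [bopitomi] → [bobidomi]
3 Final Vowel Lowering: [bobidomi] → [bobidome]

[bobidome]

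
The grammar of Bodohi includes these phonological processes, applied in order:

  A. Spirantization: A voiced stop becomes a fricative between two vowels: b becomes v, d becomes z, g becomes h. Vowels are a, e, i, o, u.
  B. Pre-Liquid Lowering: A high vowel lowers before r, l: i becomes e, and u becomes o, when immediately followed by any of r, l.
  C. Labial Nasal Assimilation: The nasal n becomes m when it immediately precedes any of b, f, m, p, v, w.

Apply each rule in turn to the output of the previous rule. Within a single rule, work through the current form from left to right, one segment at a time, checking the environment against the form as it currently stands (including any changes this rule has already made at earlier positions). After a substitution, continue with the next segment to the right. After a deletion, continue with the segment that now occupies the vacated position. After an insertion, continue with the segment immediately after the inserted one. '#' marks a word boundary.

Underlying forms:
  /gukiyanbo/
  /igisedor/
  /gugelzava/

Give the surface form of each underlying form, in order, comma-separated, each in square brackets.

[gukiyambo], [ihisezor], [guhelzava]

/gukiyanbo/:
  A Spirantization: no change — [gukiyanbo]
  B Pre-Liquid Lowering: no change — [gukiyanbo]
  C Labial Nasal Assimilation: [gukiyanbo] → [gukiyambo]
/igisedor/:
  A Spirantization: [igisedor] → [ihisezor]
  B Pre-Liquid Lowering: no change — [ihisezor]
  C Labial Nasal Assimilation: no change — [ihisezor]
/gugelzava/:
  A Spirantization: [gugelzava] → [guhelzava]
  B Pre-Liquid Lowering: no change — [guhelzava]
  C Labial Nasal Assimilation: no change — [guhelzava]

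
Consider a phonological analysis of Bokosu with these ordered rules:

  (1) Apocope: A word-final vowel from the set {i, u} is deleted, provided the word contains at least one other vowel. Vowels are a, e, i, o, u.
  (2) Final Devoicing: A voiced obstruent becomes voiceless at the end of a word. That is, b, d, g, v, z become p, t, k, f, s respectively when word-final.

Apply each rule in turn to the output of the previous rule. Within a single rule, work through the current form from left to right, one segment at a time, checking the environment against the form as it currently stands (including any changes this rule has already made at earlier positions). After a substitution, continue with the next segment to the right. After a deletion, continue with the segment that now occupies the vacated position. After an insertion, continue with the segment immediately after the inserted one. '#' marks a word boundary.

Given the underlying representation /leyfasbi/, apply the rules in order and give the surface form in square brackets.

(1) Apocope: [leyfasbi] → [leyfasb]
(2) Final Devoicing: [leyfasb] → [leyfasp]

[leyfasp]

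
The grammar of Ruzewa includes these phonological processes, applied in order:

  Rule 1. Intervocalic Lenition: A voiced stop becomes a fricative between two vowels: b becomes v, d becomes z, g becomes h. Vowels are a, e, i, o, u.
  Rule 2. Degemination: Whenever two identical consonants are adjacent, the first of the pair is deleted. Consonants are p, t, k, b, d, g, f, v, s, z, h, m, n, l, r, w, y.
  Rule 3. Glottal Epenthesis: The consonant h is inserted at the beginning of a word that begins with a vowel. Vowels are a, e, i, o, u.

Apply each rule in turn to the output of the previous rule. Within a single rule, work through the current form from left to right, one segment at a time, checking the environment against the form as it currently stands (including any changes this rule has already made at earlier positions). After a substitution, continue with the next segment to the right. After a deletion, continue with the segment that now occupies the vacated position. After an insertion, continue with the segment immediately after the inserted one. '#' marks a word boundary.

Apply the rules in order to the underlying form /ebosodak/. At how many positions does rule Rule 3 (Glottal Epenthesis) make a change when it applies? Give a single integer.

Rule 1 Intervocalic Lenition: [ebosodak] → [evosozak]
Rule 2 Degemination: no change — [evosozak]
Rule 3 Glottal Epenthesis: [evosozak] → [hevosozak]
Rule Rule 3 changed 1 position(s).

1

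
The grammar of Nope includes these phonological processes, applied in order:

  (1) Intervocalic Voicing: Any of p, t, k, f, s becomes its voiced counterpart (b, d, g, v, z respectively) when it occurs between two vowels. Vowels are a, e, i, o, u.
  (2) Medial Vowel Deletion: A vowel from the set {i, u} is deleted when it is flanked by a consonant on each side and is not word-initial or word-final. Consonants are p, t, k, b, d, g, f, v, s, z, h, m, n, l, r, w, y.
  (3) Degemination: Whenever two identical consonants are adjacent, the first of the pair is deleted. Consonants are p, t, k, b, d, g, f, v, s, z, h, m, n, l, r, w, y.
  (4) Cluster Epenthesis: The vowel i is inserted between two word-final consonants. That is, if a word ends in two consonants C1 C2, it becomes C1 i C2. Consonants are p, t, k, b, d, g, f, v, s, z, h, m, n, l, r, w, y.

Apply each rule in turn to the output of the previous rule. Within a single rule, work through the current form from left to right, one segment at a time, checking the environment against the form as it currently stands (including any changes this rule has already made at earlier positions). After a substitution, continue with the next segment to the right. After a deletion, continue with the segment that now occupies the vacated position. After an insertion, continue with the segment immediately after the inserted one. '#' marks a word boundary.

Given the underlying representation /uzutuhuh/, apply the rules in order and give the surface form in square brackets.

[uzdih]

(1) Intervocalic Voicing: [uzutuhuh] → [uzuduhuh]
(2) Medial Vowel Deletion: [uzuduhuh] → [uzdhh]
(3) Degemination: [uzdhh] → [uzdh]
(4) Cluster Epenthesis: [uzdh] → [uzdih]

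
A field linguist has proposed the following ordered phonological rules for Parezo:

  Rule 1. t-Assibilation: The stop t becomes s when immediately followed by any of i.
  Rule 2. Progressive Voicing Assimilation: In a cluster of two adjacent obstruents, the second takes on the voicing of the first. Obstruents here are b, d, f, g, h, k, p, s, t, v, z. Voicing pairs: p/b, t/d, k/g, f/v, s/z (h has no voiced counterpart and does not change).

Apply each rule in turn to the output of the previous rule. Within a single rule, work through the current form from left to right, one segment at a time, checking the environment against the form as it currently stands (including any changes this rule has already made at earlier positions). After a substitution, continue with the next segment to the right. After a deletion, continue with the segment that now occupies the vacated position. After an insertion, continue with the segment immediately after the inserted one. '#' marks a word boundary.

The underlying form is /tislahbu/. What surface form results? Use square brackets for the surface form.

Rule 1 t-Assibilation: [tislahbu] → [sislahbu]
Rule 2 Progressive Voicing Assimilation: [sislahbu] → [sislahpu]

[sislahpu]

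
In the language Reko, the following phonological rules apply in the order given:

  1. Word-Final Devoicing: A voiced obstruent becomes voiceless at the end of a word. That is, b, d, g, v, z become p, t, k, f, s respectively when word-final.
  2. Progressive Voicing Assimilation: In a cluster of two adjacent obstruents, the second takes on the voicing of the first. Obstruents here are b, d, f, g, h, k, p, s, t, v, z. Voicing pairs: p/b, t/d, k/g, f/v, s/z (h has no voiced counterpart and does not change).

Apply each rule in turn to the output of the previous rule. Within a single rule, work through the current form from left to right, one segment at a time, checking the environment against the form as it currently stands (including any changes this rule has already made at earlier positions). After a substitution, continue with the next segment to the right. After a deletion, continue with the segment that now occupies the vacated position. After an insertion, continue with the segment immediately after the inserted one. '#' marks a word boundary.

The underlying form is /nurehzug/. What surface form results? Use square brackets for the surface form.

[nurehsuk]

1 Word-Final Devoicing: [nurehzug] → [nurehzuk]
2 Progressive Voicing Assimilation: [nurehzuk] → [nurehsuk]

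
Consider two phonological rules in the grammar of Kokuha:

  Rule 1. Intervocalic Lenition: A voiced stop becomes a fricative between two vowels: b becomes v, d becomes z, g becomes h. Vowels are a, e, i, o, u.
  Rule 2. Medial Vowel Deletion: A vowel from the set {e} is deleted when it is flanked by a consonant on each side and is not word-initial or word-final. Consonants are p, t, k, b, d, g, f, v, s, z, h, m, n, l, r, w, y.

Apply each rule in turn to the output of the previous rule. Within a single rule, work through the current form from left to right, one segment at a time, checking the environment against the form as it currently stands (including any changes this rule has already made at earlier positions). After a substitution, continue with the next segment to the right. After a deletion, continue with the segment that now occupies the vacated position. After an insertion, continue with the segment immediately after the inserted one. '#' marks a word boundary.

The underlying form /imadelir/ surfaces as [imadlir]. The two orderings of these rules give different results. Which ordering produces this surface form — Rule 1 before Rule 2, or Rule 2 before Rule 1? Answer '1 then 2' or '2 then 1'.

2 then 1

Order 1 then 2:
  1 Intervocalic Lenition: [imadelir] → [imazelir]
  2 Medial Vowel Deletion: [imazelir] → [imazlir]
  result: [imazlir]
Order 2 then 1:
  2 Medial Vowel Deletion: [imadelir] → [imadlir]
  1 Intervocalic Lenition: no change — [imadlir]
  result: [imadlir]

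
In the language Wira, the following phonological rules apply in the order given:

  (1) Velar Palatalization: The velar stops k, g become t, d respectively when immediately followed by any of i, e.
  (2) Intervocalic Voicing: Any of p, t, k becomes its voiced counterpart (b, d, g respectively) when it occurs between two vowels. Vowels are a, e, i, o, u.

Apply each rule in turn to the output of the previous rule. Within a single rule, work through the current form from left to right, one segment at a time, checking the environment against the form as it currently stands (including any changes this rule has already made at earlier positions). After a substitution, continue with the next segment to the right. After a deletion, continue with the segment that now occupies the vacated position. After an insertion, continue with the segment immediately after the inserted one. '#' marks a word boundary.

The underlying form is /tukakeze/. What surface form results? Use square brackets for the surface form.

[tugadeze]

(1) Velar Palatalization: [tukakeze] → [tukateze]
(2) Intervocalic Voicing: [tukateze] → [tugadeze]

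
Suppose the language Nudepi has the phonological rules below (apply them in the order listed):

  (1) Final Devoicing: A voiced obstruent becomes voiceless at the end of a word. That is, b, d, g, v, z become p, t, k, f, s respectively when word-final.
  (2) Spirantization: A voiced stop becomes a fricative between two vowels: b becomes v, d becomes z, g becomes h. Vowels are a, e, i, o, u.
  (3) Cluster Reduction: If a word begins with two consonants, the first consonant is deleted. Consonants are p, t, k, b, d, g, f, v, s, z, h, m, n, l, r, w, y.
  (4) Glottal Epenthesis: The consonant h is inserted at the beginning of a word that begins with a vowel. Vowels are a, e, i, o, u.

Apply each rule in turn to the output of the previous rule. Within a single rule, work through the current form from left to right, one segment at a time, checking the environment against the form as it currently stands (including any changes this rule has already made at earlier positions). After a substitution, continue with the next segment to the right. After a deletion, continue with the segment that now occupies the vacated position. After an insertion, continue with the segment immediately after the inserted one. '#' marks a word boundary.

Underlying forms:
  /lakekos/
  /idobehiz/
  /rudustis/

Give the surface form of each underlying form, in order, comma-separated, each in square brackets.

[lakekos], [hizovehis], [ruzustis]

/lakekos/:
  (1) Final Devoicing: no change — [lakekos]
  (2) Spirantization: no change — [lakekos]
  (3) Cluster Reduction: no change — [lakekos]
  (4) Glottal Epenthesis: no change — [lakekos]
/idobehiz/:
  (1) Final Devoicing: [idobehiz] → [idobehis]
  (2) Spirantization: [idobehis] → [izovehis]
  (3) Cluster Reduction: no change — [izovehis]
  (4) Glottal Epenthesis: [izovehis] → [hizovehis]
/rudustis/:
  (1) Final Devoicing: no change — [rudustis]
  (2) Spirantization: [rudustis] → [ruzustis]
  (3) Cluster Reduction: no change — [ruzustis]
  (4) Glottal Epenthesis: no change — [ruzustis]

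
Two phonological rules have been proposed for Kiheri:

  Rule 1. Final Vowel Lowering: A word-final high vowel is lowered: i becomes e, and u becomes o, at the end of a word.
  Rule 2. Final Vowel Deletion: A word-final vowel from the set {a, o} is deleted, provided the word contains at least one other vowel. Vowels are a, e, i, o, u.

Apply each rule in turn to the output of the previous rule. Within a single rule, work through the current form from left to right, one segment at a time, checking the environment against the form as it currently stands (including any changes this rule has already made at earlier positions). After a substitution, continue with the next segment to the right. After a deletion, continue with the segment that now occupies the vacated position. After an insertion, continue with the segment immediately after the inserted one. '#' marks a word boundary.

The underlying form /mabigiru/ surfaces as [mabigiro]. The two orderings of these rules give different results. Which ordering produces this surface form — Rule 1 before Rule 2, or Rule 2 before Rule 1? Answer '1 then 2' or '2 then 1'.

2 then 1

Order 1 then 2:
  1 Final Vowel Lowering: [mabigiru] → [mabigiro]
  2 Final Vowel Deletion: [mabigiro] → [mabigir]
  result: [mabigir]
Order 2 then 1:
  2 Final Vowel Deletion: no change — [mabigiru]
  1 Final Vowel Lowering: [mabigiru] → [mabigiro]
  result: [mabigiro]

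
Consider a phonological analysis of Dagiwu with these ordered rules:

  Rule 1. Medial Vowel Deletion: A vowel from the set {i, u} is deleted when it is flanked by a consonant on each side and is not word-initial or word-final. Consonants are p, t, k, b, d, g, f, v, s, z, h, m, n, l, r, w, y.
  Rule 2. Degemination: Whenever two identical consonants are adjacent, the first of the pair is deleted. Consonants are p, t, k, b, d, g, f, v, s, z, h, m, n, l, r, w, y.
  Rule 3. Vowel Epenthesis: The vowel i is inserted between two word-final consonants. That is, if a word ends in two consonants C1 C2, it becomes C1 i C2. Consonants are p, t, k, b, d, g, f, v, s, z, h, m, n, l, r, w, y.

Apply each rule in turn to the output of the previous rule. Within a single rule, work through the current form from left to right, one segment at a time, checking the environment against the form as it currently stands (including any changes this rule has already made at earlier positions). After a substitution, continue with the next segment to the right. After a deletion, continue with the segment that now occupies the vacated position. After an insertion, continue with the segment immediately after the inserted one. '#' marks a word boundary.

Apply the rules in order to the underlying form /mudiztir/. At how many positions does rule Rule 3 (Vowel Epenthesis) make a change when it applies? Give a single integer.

Rule 1 Medial Vowel Deletion: [mudiztir] → [mdztr]
Rule 2 Degemination: no change — [mdztr]
Rule 3 Vowel Epenthesis: [mdztr] → [mdztir]
Rule Rule 3 changed 1 position(s).

1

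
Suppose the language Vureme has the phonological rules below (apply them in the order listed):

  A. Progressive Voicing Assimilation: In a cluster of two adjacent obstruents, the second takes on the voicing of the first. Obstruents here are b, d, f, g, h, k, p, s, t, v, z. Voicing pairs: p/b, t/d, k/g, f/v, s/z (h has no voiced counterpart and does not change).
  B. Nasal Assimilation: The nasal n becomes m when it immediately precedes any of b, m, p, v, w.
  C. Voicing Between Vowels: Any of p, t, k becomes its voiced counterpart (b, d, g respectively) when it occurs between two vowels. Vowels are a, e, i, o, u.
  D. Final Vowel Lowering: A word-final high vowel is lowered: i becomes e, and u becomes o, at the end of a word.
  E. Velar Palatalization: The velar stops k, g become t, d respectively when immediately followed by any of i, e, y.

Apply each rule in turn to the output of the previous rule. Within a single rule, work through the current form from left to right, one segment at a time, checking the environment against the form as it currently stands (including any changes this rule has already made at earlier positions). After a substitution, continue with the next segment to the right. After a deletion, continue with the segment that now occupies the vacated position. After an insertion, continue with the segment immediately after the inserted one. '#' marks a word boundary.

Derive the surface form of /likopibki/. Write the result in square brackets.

[ligobibde]

A Progressive Voicing Assimilation: [likopibki] → [likopibgi]
B Nasal Assimilation: no change — [likopibgi]
C Voicing Between Vowels: [likopibgi] → [ligobibgi]
D Final Vowel Lowering: [ligobibgi] → [ligobibge]
E Velar Palatalization: [ligobibge] → [ligobibde]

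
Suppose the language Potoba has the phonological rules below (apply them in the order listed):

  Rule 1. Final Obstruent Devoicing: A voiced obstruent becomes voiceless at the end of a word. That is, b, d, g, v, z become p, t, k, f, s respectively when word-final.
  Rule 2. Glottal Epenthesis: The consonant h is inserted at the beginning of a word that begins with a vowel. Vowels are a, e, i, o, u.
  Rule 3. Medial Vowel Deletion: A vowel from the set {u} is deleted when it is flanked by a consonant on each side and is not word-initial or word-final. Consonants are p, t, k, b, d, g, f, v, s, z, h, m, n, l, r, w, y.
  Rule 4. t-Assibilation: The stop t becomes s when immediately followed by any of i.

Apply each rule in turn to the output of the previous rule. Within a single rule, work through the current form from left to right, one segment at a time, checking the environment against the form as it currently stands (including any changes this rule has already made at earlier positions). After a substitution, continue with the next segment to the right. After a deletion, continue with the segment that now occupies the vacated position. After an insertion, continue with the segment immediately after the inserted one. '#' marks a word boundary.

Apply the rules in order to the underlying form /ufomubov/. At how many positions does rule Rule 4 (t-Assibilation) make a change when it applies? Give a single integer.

Rule 1 Final Obstruent Devoicing: [ufomubov] → [ufomubof]
Rule 2 Glottal Epenthesis: [ufomubof] → [hufomubof]
Rule 3 Medial Vowel Deletion: [hufomubof] → [hfombof]
Rule 4 t-Assibilation: no change — [hfombof]
Rule Rule 4 changed 0 position(s).

0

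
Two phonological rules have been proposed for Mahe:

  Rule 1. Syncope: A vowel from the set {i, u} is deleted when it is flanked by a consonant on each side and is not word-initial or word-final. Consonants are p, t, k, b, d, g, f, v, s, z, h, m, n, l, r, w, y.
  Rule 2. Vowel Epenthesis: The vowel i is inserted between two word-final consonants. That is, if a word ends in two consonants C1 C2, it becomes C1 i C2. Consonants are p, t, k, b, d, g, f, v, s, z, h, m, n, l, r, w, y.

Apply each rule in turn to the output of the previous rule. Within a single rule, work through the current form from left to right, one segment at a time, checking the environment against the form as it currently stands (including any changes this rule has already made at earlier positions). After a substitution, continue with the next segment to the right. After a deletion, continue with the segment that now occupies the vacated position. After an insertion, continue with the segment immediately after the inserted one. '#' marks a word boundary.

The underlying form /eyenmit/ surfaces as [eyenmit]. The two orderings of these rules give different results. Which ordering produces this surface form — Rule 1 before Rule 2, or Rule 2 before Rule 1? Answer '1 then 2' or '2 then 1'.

Order 1 then 2:
  1 Syncope: [eyenmit] → [eyenmt]
  2 Vowel Epenthesis: [eyenmt] → [eyenmit]
  result: [eyenmit]
Order 2 then 1:
  2 Vowel Epenthesis: no change — [eyenmit]
  1 Syncope: [eyenmit] → [eyenmt]
  result: [eyenmt]

1 then 2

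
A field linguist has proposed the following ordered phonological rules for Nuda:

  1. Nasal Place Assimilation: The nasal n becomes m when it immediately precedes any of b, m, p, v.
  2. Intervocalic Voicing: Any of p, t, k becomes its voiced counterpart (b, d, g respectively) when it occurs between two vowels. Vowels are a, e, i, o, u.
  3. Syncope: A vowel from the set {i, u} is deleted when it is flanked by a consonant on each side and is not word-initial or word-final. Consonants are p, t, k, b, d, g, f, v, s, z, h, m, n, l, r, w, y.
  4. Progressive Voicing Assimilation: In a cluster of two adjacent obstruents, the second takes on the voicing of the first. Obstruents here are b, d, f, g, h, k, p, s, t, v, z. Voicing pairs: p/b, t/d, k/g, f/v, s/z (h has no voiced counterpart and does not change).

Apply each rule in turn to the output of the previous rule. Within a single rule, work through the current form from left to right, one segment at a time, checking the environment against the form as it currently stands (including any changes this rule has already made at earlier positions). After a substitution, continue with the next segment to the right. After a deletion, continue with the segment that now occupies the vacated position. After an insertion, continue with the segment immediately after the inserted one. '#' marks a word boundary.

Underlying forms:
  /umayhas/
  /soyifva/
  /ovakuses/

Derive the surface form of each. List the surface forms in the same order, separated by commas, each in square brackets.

[umayhas], [soyffa], [ovagzes]

/umayhas/:
  1 Nasal Place Assimilation: no change — [umayhas]
  2 Intervocalic Voicing: no change — [umayhas]
  3 Syncope: no change — [umayhas]
  4 Progressive Voicing Assimilation: no change — [umayhas]
/soyifva/:
  1 Nasal Place Assimilation: no change — [soyifva]
  2 Intervocalic Voicing: no change — [soyifva]
  3 Syncope: [soyifva] → [soyfva]
  4 Progressive Voicing Assimilation: [soyfva] → [soyffa]
/ovakuses/:
  1 Nasal Place Assimilation: no change — [ovakuses]
  2 Intervocalic Voicing: [ovakuses] → [ovaguses]
  3 Syncope: [ovaguses] → [ovagses]
  4 Progressive Voicing Assimilation: [ovagses] → [ovagzes]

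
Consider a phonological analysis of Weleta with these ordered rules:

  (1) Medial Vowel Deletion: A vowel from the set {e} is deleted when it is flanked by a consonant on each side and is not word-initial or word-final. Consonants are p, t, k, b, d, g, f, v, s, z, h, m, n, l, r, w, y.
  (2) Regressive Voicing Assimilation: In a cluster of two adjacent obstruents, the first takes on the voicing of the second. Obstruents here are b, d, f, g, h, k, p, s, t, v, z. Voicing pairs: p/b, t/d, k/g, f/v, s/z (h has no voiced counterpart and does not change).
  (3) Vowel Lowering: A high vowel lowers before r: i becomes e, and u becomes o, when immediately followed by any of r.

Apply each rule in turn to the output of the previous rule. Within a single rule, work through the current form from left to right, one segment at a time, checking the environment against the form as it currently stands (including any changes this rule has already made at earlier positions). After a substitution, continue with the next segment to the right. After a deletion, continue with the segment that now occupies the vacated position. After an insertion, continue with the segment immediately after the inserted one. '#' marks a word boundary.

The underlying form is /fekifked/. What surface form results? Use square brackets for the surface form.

(1) Medial Vowel Deletion: [fekifked] → [fkifkd]
(2) Regressive Voicing Assimilation: [fkifkd] → [fkifgd]
(3) Vowel Lowering: no change — [fkifgd]

[fkifgd]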